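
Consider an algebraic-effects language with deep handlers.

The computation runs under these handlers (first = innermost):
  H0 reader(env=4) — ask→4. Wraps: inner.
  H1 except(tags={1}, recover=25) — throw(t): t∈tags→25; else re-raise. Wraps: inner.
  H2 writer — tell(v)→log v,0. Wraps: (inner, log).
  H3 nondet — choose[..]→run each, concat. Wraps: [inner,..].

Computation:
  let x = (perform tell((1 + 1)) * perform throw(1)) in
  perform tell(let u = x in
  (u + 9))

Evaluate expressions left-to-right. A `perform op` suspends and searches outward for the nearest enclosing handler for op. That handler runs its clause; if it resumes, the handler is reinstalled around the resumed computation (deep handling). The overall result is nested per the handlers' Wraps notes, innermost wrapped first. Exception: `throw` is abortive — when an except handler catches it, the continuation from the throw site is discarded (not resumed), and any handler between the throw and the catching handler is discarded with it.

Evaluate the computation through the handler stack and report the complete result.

Evaluation trace:
tell(2) @ H2 ⇒ log+=2
throw(1) @ H1 caught ⇒ 25
H2 returns (25, (2))
H3 returns [(25, (2))]
= [(25, (2))]

Answer: [(25, (2))]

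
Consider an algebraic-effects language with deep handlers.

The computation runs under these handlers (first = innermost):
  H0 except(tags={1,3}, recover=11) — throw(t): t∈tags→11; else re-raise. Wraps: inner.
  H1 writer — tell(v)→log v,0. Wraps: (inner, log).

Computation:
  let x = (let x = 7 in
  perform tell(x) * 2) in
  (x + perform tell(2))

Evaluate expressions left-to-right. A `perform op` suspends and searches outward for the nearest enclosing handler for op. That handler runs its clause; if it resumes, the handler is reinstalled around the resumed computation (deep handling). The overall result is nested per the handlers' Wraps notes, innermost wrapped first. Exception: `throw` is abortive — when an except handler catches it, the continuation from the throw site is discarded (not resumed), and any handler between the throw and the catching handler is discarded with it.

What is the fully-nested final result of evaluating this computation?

Step-by-step:
tell(7) @ H1 ⇒ log+=7
tell(2) @ H1 ⇒ log+=2
H0 returns 0
H1 returns (0, (7, 2))
= (0, (7, 2))

Answer: (0, (7, 2))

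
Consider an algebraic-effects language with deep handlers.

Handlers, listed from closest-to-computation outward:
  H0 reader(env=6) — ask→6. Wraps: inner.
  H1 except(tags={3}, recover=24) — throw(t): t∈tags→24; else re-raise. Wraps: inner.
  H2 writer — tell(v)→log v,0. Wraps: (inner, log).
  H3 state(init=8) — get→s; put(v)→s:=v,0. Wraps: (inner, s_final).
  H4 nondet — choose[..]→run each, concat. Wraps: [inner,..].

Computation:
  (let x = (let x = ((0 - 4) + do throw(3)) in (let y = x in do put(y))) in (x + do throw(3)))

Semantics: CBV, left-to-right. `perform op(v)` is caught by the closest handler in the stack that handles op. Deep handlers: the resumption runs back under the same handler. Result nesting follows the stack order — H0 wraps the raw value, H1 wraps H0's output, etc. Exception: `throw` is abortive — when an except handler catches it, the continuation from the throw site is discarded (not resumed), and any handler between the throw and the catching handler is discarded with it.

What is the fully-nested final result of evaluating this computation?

Step-by-step:
throw(3) @ H1 caught ⇒ 24
H2 returns (24, ())
H3 returns ((24, ()), 8)
H4 returns [((24, ()), 8)]
= [((24, ()), 8)]

Answer: [((24, ()), 8)]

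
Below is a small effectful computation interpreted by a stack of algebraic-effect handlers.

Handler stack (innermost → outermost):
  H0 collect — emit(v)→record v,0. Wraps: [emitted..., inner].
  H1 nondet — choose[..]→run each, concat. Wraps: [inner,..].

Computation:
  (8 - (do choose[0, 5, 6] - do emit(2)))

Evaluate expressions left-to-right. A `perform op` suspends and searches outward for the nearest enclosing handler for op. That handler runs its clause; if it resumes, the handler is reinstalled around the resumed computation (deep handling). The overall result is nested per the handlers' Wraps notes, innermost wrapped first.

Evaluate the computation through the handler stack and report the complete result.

Answer: [[2, 8], [2, 3], [2, 2]]

Evaluation trace:
choose[0, 5, 6] @ H1
  branch[0] choose=0:
    emit(2) @ H0 ⇒ out+=2
    H0 returns [2, 8]
    H1 returns [[2, 8]]
  branch[1] choose=5:
    emit(2) @ H0 ⇒ out+=2
    H0 returns [2, 3]
    H1 returns [[2, 3]]
  branch[2] choose=6:
    emit(2) @ H0 ⇒ out+=2
    H0 returns [2, 2]
    H1 returns [[2, 2]]
= [[2, 8], [2, 3], [2, 2]]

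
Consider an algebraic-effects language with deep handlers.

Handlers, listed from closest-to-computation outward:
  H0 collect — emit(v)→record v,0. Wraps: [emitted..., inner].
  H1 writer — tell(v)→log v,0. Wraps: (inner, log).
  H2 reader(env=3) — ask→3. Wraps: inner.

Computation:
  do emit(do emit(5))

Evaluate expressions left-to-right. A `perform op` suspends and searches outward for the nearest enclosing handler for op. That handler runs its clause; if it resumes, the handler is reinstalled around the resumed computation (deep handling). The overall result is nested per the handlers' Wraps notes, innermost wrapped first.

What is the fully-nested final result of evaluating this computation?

Step-by-step:
emit(5) @ H0 ⇒ out+=5
emit(0) @ H0 ⇒ out+=0
H0 returns [5, 0, 0]
H1 returns ([5, 0, 0], ())
H2 returns ([5, 0, 0], ())
= ([5, 0, 0], ())

Answer: ([5, 0, 0], ())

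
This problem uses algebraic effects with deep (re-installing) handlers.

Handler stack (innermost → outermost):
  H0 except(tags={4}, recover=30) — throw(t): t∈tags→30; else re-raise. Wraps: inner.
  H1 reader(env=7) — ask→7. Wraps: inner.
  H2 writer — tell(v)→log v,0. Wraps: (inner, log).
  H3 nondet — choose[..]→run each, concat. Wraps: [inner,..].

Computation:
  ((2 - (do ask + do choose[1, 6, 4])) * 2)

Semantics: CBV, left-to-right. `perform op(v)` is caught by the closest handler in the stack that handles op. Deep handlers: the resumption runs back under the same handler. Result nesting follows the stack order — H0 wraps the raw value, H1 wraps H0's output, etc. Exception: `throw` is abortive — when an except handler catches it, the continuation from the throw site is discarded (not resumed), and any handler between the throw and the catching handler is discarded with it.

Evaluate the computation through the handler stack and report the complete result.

Answer: [(-12, ()), (-22, ()), (-18, ())]

Working:
ask @ H1 ⇒ 7
choose[1, 6, 4] @ H3
  branch[0] choose=1:
    H0 returns -12
    H1 returns -12
    H2 returns (-12, ())
    H3 returns [(-12, ())]
  branch[1] choose=6:
    H0 returns -22
    H1 returns -22
    H2 returns (-22, ())
    H3 returns [(-22, ())]
  branch[2] choose=4:
    H0 returns -18
    H1 returns -18
    H2 returns (-18, ())
    H3 returns [(-18, ())]
= [(-12, ()), (-22, ()), (-18, ())]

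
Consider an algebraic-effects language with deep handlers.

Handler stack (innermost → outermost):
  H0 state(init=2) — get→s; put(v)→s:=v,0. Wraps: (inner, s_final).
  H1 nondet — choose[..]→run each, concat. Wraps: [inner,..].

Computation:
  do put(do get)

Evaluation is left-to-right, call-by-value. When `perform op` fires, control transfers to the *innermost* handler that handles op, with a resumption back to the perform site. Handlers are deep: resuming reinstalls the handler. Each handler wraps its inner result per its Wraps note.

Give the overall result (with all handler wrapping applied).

Answer: [(0, 2)]

Evaluation trace:
get @ H0 ⇒ 2
put(2) @ H0 ⇒ s:=2
H0 returns (0, 2)
H1 returns [(0, 2)]
= [(0, 2)]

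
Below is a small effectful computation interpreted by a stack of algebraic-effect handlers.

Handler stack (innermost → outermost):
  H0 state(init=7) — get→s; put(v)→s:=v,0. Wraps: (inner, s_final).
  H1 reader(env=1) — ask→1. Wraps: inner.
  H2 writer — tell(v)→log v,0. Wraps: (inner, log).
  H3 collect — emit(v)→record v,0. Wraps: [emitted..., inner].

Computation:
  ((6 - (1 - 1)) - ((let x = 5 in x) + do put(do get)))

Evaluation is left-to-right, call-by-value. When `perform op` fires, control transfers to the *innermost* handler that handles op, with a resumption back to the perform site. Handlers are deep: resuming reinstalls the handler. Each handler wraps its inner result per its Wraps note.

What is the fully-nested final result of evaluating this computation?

Evaluation trace:
get @ H0 ⇒ 7
put(7) @ H0 ⇒ s:=7
H0 returns (1, 7)
H1 returns (1, 7)
H2 returns ((1, 7), ())
H3 returns [((1, 7), ())]
= [((1, 7), ())]

Answer: [((1, 7), ())]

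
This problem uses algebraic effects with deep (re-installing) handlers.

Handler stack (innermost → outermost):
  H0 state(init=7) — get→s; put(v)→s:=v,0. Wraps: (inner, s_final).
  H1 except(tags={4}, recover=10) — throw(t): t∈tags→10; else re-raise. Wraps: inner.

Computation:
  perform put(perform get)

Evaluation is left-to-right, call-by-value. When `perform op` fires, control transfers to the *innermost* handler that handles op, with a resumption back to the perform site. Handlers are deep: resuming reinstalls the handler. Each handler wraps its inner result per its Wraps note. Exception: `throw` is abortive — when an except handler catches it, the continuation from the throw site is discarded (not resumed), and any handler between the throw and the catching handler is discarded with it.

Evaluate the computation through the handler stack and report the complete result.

Answer: (0, 7)

Working:
get @ H0 ⇒ 7
put(7) @ H0 ⇒ s:=7
H0 returns (0, 7)
H1 returns (0, 7)
= (0, 7)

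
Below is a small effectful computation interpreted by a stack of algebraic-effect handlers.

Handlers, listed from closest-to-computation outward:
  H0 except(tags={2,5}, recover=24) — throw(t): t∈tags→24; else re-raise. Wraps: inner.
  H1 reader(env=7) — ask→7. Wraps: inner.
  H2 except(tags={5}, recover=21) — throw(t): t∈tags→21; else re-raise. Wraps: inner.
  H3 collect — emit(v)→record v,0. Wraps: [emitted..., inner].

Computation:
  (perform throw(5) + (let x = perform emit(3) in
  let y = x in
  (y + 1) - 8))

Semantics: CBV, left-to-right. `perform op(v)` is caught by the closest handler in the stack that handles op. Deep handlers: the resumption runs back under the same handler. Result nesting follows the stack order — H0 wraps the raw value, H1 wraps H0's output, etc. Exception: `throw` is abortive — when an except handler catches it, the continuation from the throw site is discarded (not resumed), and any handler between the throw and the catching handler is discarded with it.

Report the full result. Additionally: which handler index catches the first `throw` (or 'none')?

Evaluation trace:
throw(5) @ H0 caught ⇒ 24
H1 returns 24
H2 returns 24
H3 returns [24]
= [24]

Answer: [24] ; first throw caught by: H0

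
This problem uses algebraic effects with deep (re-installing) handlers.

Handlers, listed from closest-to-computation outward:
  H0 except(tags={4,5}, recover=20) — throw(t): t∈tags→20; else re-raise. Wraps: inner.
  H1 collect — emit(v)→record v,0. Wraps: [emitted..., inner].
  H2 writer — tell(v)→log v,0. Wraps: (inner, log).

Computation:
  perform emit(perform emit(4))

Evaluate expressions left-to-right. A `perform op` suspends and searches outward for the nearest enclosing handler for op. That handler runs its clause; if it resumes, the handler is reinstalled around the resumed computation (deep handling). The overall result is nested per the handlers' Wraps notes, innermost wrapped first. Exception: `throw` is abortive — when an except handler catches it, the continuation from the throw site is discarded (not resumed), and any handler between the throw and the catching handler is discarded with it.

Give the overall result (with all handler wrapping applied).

Answer: ([4, 0, 0], ())

Step-by-step:
emit(4) @ H1 ⇒ out+=4
emit(0) @ H1 ⇒ out+=0
H0 returns 0
H1 returns [4, 0, 0]
H2 returns ([4, 0, 0], ())
= ([4, 0, 0], ())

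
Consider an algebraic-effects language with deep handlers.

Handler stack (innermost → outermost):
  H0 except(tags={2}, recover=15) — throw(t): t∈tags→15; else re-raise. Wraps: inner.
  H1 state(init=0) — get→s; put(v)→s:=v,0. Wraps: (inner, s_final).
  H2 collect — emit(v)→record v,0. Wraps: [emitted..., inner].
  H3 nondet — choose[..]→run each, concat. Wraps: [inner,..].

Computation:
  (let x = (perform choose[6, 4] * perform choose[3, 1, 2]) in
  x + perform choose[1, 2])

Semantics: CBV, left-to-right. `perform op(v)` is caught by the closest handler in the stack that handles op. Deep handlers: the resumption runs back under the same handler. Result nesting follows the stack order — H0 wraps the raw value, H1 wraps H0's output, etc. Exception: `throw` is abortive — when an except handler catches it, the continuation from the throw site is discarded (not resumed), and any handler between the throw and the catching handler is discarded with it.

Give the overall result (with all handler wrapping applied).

Step-by-step:
choose[6, 4] @ H3
  branch[0] choose=6:
    choose[3, 1, 2] @ H3
      branch[0] choose=3:
        choose[1, 2] @ H3
          branch[0] choose=1:
            H0 returns 19
            H1 returns (19, 0)
            H2 returns [(19, 0)]
            H3 returns [[(19, 0)]]
          branch[1] choose=2:
            H0 returns 20
            H1 returns (20, 0)
            H2 returns [(20, 0)]
            H3 returns [[(20, 0)]]
      branch[1] choose=1:
        choose[1, 2] @ H3
          branch[0] choose=1:
            H0 returns 7
            H1 returns (7, 0)
            H2 returns [(7, 0)]
            H3 returns [[(7, 0)]]
          branch[1] choose=2:
            H0 returns 8
            H1 returns (8, 0)
            H2 returns [(8, 0)]
            H3 returns [[(8, 0)]]
      branch[2] choose=2:
        choose[1, 2] @ H3
          branch[0] choose=1:
            H0 returns 13
            H1 returns (13, 0)
            H2 returns [(13, 0)]
            H3 returns [[(13, 0)]]
          branch[1] choose=2:
            H0 returns 14
            H1 returns (14, 0)
            H2 returns [(14, 0)]
            H3 returns [[(14, 0)]]
  branch[1] choose=4:
    choose[3, 1, 2] @ H3
      branch[0] choose=3:
        choose[1, 2] @ H3
          branch[0] choose=1:
            H0 returns 13
            H1 returns (13, 0)
            H2 returns [(13, 0)]
            H3 returns [[(13, 0)]]
          branch[1] choose=2:
            H0 returns 14
            H1 returns (14, 0)
            H2 returns [(14, 0)]
            H3 returns [[(14, 0)]]
      branch[1] choose=1:
        choose[1, 2] @ H3
          branch[0] choose=1:
            H0 returns 5
            H1 returns (5, 0)
            H2 returns [(5, 0)]
            H3 returns [[(5, 0)]]
          branch[1] choose=2:
            H0 returns 6
            H1 returns (6, 0)
            H2 returns [(6, 0)]
            H3 returns [[(6, 0)]]
      branch[2] choose=2:
        choose[1, 2] @ H3
          branch[0] choose=1:
            H0 returns 9
            H1 returns (9, 0)
            H2 returns [(9, 0)]
            H3 returns [[(9, 0)]]
          branch[1] choose=2:
            H0 returns 10
            H1 returns (10, 0)
            H2 returns [(10, 0)]
            H3 returns [[(10, 0)]]
= [[(19, 0)], [(20, 0)], [(7, 0)], [(8, 0)], [(13, 0)], [(14, 0)], [(13, 0)], [(14, 0)], [(5, 0)], [(6, 0)], [(9, 0)], [(10, 0)]]

Answer: [[(19, 0)], [(20, 0)], [(7, 0)], [(8, 0)], [(13, 0)], [(14, 0)], [(13, 0)], [(14, 0)], [(5, 0)], [(6, 0)], [(9, 0)], [(10, 0)]]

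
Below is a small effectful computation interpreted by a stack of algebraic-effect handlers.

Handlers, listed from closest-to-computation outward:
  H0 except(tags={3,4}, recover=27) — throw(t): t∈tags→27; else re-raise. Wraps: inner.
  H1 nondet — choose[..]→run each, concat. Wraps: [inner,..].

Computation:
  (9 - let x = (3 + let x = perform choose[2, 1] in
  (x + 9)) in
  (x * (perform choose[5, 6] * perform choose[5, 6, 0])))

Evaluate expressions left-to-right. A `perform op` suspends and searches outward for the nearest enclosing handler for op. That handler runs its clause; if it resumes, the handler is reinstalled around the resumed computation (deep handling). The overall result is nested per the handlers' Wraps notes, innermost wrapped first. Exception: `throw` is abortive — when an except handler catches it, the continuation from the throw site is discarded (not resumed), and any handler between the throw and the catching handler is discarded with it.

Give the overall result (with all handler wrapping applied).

Answer: [-341, -411, 9, -411, -495, 9, -316, -381, 9, -381, -459, 9]

Step-by-step:
choose[2, 1] @ H1
  branch[0] choose=2:
    choose[5, 6] @ H1
      branch[0] choose=5:
        choose[5, 6, 0] @ H1
          branch[0] choose=5:
            H0 returns -341
            H1 returns [-341]
          branch[1] choose=6:
            H0 returns -411
            H1 returns [-411]
          branch[2] choose=0:
            H0 returns 9
            H1 returns [9]
      branch[1] choose=6:
        choose[5, 6, 0] @ H1
          branch[0] choose=5:
            H0 returns -411
            H1 returns [-411]
          branch[1] choose=6:
            H0 returns -495
            H1 returns [-495]
          branch[2] choose=0:
            H0 returns 9
            H1 returns [9]
  branch[1] choose=1:
    choose[5, 6] @ H1
      branch[0] choose=5:
        choose[5, 6, 0] @ H1
          branch[0] choose=5:
            H0 returns -316
            H1 returns [-316]
          branch[1] choose=6:
            H0 returns -381
            H1 returns [-381]
          branch[2] choose=0:
            H0 returns 9
            H1 returns [9]
      branch[1] choose=6:
        choose[5, 6, 0] @ H1
          branch[0] choose=5:
            H0 returns -381
            H1 returns [-381]
          branch[1] choose=6:
            H0 returns -459
            H1 returns [-459]
          branch[2] choose=0:
            H0 returns 9
            H1 returns [9]
= [-341, -411, 9, -411, -495, 9, -316, -381, 9, -381, -459, 9]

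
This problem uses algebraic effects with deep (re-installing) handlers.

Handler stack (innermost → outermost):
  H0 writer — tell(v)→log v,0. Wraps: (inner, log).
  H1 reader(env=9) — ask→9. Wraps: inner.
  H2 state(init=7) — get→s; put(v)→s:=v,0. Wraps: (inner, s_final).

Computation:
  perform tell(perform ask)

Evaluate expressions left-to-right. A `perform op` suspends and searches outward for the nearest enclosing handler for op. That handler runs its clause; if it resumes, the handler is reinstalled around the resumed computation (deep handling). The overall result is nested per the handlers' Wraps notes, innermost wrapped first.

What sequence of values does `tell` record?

Step-by-step:
ask @ H1 ⇒ 9
tell(9) @ H0 ⇒ log+=9
H0 returns (0, (9))
H1 returns (0, (9))
H2 returns ((0, (9)), 7)
= ((0, (9)), 7)

Answer: (9)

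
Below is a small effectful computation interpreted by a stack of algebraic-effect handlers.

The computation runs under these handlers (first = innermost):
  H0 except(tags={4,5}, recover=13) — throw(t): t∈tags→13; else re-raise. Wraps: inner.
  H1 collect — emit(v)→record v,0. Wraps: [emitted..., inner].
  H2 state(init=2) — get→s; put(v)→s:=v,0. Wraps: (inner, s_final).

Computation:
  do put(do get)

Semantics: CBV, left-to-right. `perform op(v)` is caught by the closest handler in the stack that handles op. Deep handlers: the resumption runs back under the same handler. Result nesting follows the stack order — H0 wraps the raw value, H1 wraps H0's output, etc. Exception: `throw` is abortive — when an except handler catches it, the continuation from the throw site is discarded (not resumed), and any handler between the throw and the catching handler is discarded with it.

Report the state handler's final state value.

Answer: 2

Step-by-step:
get @ H2 ⇒ 2
put(2) @ H2 ⇒ s:=2
H0 returns 0
H1 returns [0]
H2 returns ([0], 2)
= ([0], 2)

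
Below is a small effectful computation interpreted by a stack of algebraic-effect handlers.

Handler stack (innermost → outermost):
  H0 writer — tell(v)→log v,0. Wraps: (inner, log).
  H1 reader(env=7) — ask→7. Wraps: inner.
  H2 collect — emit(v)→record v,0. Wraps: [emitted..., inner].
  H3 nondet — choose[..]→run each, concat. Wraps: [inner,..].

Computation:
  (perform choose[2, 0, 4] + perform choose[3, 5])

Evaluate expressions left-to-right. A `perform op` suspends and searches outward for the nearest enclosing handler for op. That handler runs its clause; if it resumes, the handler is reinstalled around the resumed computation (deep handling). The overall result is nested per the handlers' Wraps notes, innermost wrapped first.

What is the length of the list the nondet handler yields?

Answer: 6

Working:
choose[2, 0, 4] @ H3
  branch[0] choose=2:
    choose[3, 5] @ H3
      branch[0] choose=3:
        H0 returns (5, ())
        H1 returns (5, ())
        H2 returns [(5, ())]
        H3 returns [[(5, ())]]
      branch[1] choose=5:
        H0 returns (7, ())
        H1 returns (7, ())
        H2 returns [(7, ())]
        H3 returns [[(7, ())]]
  branch[1] choose=0:
    choose[3, 5] @ H3
      branch[0] choose=3:
        H0 returns (3, ())
        H1 returns (3, ())
        H2 returns [(3, ())]
        H3 returns [[(3, ())]]
      branch[1] choose=5:
        H0 returns (5, ())
        H1 returns (5, ())
        H2 returns [(5, ())]
        H3 returns [[(5, ())]]
  branch[2] choose=4:
    choose[3, 5] @ H3
      branch[0] choose=3:
        H0 returns (7, ())
        H1 returns (7, ())
        H2 returns [(7, ())]
        H3 returns [[(7, ())]]
      branch[1] choose=5:
        H0 returns (9, ())
        H1 returns (9, ())
        H2 returns [(9, ())]
        H3 returns [[(9, ())]]
= [[(5, ())], [(7, ())], [(3, ())], [(5, ())], [(7, ())], [(9, ())]]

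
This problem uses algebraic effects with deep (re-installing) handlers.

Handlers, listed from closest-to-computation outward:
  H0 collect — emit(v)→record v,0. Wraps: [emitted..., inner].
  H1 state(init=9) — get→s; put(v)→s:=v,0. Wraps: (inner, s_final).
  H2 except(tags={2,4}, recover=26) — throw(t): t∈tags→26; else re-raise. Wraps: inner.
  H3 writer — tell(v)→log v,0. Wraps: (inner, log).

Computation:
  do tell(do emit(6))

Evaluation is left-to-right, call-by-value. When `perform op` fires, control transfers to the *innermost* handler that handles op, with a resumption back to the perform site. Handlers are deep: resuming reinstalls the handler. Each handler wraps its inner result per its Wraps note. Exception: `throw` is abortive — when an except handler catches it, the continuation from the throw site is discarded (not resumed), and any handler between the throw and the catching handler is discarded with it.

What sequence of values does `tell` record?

Answer: (0)

Step-by-step:
emit(6) @ H0 ⇒ out+=6
tell(0) @ H3 ⇒ log+=0
H0 returns [6, 0]
H1 returns ([6, 0], 9)
H2 returns ([6, 0], 9)
H3 returns (([6, 0], 9), (0))
= (([6, 0], 9), (0))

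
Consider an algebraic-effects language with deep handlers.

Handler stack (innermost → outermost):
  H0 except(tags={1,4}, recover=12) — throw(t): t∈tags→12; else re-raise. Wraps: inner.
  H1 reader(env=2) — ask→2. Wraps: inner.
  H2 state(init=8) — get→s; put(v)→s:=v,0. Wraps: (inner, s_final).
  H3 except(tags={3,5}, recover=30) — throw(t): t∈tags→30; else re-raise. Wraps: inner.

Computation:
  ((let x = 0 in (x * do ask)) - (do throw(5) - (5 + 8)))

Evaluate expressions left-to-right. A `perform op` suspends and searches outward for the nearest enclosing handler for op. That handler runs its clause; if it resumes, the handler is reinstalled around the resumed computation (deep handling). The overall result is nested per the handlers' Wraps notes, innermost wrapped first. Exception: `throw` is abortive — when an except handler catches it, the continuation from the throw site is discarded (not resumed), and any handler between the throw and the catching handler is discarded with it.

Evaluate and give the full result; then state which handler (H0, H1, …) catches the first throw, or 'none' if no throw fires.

Step-by-step:
ask @ H1 ⇒ 2
throw(5) @ H0 re-raised
throw(5) @ H3 caught ⇒ 30
= 30

Answer: 30 ; first throw caught by: H3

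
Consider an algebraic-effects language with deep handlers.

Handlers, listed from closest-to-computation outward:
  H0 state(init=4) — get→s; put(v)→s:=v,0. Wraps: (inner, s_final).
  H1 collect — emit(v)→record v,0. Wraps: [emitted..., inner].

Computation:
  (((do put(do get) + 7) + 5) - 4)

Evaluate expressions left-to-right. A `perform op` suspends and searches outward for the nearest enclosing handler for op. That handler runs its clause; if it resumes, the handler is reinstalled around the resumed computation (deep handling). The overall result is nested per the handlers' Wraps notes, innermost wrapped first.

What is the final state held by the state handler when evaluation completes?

Working:
get @ H0 ⇒ 4
put(4) @ H0 ⇒ s:=4
H0 returns (8, 4)
H1 returns [(8, 4)]
= [(8, 4)]

Answer: 4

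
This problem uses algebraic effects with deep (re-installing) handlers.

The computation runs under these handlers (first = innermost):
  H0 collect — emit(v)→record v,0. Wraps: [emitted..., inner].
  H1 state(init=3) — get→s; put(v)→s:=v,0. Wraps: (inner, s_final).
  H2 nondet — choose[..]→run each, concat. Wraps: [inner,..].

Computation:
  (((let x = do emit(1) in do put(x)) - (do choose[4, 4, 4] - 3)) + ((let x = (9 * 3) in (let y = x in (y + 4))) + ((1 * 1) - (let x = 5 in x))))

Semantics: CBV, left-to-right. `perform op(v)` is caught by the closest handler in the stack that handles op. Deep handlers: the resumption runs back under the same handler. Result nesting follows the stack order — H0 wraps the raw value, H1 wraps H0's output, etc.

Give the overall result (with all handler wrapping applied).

Answer: [([1, 26], 0), ([1, 26], 0), ([1, 26], 0)]

Evaluation trace:
emit(1) @ H0 ⇒ out+=1
put(0) @ H1 ⇒ s:=0
choose[4, 4, 4] @ H2
  branch[0] choose=4:
    H0 returns [1, 26]
    H1 returns ([1, 26], 0)
    H2 returns [([1, 26], 0)]
  branch[1] choose=4:
    H0 returns [1, 26]
    H1 returns ([1, 26], 0)
    H2 returns [([1, 26], 0)]
  branch[2] choose=4:
    H0 returns [1, 26]
    H1 returns ([1, 26], 0)
    H2 returns [([1, 26], 0)]
= [([1, 26], 0), ([1, 26], 0), ([1, 26], 0)]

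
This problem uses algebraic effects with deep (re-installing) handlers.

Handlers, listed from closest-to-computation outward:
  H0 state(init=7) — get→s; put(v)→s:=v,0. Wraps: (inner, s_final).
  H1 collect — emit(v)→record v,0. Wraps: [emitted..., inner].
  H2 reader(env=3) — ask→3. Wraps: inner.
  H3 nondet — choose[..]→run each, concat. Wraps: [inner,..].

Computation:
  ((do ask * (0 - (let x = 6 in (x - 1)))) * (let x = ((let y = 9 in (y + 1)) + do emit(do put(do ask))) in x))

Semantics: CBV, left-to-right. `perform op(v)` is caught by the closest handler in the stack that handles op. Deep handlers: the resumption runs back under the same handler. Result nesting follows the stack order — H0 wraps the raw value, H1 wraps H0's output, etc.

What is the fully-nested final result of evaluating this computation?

Evaluation trace:
ask @ H2 ⇒ 3
ask @ H2 ⇒ 3
put(3) @ H0 ⇒ s:=3
emit(0) @ H1 ⇒ out+=0
H0 returns (-150, 3)
H1 returns [0, (-150, 3)]
H2 returns [0, (-150, 3)]
H3 returns [[0, (-150, 3)]]
= [[0, (-150, 3)]]

Answer: [[0, (-150, 3)]]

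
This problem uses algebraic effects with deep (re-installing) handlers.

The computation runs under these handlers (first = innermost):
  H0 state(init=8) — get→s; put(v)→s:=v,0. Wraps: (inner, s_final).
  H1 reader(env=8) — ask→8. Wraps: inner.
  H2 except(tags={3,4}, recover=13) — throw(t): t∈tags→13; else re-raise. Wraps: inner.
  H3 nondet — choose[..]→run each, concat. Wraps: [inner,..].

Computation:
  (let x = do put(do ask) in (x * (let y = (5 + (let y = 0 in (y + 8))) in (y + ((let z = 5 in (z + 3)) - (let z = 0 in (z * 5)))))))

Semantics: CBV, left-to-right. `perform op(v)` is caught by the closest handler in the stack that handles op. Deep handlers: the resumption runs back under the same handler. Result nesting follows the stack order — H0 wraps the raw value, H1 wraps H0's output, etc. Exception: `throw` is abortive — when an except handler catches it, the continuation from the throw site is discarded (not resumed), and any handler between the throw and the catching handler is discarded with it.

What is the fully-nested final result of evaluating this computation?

Working:
ask @ H1 ⇒ 8
put(8) @ H0 ⇒ s:=8
H0 returns (0, 8)
H1 returns (0, 8)
H2 returns (0, 8)
H3 returns [(0, 8)]
= [(0, 8)]

Answer: [(0, 8)]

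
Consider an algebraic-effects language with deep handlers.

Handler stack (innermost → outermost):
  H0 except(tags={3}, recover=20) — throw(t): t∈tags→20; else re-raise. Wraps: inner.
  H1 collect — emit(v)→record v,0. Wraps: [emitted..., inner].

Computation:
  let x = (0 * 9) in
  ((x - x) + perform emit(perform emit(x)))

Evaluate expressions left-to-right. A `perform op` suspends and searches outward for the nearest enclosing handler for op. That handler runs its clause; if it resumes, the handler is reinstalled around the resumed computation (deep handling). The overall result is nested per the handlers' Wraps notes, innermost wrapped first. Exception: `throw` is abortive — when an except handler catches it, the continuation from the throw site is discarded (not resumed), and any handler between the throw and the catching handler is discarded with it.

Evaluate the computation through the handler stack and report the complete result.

Evaluation trace:
emit(0) @ H1 ⇒ out+=0
emit(0) @ H1 ⇒ out+=0
H0 returns 0
H1 returns [0, 0, 0]
= [0, 0, 0]

Answer: [0, 0, 0]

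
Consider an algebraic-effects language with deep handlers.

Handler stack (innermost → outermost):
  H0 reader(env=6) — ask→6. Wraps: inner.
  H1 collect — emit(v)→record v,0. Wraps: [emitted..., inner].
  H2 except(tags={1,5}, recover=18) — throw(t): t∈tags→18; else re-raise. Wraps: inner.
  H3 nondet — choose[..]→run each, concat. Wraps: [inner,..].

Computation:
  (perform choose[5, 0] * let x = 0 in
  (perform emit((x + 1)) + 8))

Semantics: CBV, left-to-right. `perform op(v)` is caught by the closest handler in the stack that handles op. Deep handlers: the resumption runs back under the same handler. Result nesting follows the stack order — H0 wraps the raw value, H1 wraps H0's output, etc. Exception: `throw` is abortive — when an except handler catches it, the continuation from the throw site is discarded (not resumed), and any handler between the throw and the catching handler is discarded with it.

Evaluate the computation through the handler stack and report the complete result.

Answer: [[1, 40], [1, 0]]

Evaluation trace:
choose[5, 0] @ H3
  branch[0] choose=5:
    emit(1) @ H1 ⇒ out+=1
    H0 returns 40
    H1 returns [1, 40]
    H2 returns [1, 40]
    H3 returns [[1, 40]]
  branch[1] choose=0:
    emit(1) @ H1 ⇒ out+=1
    H0 returns 0
    H1 returns [1, 0]
    H2 returns [1, 0]
    H3 returns [[1, 0]]
= [[1, 40], [1, 0]]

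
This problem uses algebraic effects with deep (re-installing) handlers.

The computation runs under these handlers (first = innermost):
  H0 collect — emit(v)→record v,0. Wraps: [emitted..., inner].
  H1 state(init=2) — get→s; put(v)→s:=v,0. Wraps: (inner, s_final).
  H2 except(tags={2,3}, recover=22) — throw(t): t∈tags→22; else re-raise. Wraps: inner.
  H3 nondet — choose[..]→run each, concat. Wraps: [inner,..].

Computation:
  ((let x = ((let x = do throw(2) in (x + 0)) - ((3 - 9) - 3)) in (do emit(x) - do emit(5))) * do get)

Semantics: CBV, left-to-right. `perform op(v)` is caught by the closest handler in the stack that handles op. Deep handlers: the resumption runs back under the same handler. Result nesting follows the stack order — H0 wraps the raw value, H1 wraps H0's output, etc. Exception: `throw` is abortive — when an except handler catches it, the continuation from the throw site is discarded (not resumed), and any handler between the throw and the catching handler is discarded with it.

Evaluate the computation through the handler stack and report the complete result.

Step-by-step:
throw(2) @ H2 caught ⇒ 22
H3 returns [22]
= [22]

Answer: [22]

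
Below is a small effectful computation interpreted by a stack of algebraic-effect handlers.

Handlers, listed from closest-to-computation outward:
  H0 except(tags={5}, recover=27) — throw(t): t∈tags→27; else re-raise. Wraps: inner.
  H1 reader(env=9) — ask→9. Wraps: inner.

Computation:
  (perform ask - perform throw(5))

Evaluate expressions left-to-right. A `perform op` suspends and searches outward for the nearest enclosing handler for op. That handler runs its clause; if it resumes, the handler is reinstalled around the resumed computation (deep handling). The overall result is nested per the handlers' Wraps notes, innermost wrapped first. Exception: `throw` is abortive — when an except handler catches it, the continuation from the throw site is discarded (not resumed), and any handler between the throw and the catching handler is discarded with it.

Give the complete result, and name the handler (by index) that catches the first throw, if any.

Evaluation trace:
ask @ H1 ⇒ 9
throw(5) @ H0 caught ⇒ 27
H1 returns 27
= 27

Answer: 27 ; first throw caught by: H0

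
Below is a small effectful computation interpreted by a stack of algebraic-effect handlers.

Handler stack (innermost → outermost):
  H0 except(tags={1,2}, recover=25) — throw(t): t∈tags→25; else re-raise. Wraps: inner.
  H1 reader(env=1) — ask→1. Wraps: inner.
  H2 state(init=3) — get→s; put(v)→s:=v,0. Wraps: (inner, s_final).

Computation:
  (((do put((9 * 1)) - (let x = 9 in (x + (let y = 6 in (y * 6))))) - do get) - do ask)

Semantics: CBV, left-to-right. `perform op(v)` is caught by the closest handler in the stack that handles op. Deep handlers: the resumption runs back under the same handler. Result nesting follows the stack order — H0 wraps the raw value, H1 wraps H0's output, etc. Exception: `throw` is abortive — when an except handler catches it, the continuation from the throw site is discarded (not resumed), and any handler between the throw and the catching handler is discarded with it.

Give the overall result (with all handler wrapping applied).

Evaluation trace:
put(9) @ H2 ⇒ s:=9
get @ H2 ⇒ 9
ask @ H1 ⇒ 1
H0 returns -55
H1 returns -55
H2 returns (-55, 9)
= (-55, 9)

Answer: (-55, 9)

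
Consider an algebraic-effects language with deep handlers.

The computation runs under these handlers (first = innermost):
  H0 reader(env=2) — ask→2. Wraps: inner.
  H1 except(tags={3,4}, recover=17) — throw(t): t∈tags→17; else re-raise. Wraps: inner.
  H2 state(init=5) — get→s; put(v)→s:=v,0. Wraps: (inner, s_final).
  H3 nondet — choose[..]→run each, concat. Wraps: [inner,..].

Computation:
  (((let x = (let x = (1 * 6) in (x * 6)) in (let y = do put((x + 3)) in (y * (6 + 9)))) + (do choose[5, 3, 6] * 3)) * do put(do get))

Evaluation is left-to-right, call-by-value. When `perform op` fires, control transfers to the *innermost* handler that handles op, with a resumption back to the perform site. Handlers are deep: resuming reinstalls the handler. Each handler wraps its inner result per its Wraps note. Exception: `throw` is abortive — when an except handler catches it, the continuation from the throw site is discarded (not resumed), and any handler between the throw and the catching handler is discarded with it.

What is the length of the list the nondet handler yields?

Step-by-step:
put(39) @ H2 ⇒ s:=39
choose[5, 3, 6] @ H3
  branch[0] choose=5:
    get @ H2 ⇒ 39
    put(39) @ H2 ⇒ s:=39
    H0 returns 0
    H1 returns 0
    H2 returns (0, 39)
    H3 returns [(0, 39)]
  branch[1] choose=3:
    get @ H2 ⇒ 39
    put(39) @ H2 ⇒ s:=39
    H0 returns 0
    H1 returns 0
    H2 returns (0, 39)
    H3 returns [(0, 39)]
  branch[2] choose=6:
    get @ H2 ⇒ 39
    put(39) @ H2 ⇒ s:=39
    H0 returns 0
    H1 returns 0
    H2 returns (0, 39)
    H3 returns [(0, 39)]
= [(0, 39), (0, 39), (0, 39)]

Answer: 3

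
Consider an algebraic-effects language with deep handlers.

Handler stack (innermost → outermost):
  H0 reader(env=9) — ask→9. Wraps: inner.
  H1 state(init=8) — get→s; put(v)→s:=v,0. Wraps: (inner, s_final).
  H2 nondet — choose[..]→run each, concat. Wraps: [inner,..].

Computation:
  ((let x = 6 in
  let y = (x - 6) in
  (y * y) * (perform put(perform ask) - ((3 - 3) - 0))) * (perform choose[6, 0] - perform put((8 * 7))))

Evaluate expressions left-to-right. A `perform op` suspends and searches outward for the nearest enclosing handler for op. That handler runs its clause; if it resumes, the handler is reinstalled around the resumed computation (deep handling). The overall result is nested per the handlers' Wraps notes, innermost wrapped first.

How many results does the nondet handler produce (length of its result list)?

Answer: 2

Evaluation trace:
ask @ H0 ⇒ 9
put(9) @ H1 ⇒ s:=9
choose[6, 0] @ H2
  branch[0] choose=6:
    put(56) @ H1 ⇒ s:=56
    H0 returns 0
    H1 returns (0, 56)
    H2 returns [(0, 56)]
  branch[1] choose=0:
    put(56) @ H1 ⇒ s:=56
    H0 returns 0
    H1 returns (0, 56)
    H2 returns [(0, 56)]
= [(0, 56), (0, 56)]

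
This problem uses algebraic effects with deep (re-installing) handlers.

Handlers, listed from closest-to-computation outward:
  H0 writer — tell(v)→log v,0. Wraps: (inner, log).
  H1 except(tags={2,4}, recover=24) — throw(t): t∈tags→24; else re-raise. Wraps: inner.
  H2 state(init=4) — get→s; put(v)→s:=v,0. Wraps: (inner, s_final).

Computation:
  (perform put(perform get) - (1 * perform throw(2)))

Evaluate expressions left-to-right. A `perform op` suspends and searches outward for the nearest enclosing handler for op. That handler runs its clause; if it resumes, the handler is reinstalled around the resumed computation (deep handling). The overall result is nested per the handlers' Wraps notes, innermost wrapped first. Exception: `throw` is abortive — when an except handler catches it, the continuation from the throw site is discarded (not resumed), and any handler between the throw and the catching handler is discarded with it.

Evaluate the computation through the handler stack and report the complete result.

Answer: (24, 4)

Evaluation trace:
get @ H2 ⇒ 4
put(4) @ H2 ⇒ s:=4
throw(2) @ H1 caught ⇒ 24
H2 returns (24, 4)
= (24, 4)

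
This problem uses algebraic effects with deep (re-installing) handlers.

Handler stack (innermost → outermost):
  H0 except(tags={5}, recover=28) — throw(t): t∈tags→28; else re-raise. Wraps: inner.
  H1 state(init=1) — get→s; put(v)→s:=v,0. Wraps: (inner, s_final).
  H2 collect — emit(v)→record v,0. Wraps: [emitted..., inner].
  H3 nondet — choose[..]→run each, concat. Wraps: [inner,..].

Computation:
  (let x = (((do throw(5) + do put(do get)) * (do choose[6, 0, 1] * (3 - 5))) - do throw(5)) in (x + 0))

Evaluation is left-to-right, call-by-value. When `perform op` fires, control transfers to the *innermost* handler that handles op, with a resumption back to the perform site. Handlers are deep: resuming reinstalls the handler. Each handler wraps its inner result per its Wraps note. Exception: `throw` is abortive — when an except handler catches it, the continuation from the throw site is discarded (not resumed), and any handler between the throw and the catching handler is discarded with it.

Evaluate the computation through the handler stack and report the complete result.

Answer: [[(28, 1)]]

Step-by-step:
throw(5) @ H0 caught ⇒ 28
H1 returns (28, 1)
H2 returns [(28, 1)]
H3 returns [[(28, 1)]]
= [[(28, 1)]]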